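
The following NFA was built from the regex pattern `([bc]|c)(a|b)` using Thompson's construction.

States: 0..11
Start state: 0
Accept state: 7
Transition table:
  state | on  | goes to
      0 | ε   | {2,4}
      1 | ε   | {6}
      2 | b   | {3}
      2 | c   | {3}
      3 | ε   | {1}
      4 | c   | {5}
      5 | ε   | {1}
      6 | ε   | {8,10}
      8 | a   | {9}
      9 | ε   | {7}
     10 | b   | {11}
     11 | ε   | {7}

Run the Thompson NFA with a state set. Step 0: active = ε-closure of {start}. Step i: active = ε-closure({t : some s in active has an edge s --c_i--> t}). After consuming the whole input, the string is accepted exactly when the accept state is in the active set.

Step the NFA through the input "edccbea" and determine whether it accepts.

initial (ε-close {0}): {0,2,4}
'e' @ 1: {}  — state set empty
rest 'dccbea' ignored (set empty)
after full input: {}  (accept=7 not in)

Answer: REJECT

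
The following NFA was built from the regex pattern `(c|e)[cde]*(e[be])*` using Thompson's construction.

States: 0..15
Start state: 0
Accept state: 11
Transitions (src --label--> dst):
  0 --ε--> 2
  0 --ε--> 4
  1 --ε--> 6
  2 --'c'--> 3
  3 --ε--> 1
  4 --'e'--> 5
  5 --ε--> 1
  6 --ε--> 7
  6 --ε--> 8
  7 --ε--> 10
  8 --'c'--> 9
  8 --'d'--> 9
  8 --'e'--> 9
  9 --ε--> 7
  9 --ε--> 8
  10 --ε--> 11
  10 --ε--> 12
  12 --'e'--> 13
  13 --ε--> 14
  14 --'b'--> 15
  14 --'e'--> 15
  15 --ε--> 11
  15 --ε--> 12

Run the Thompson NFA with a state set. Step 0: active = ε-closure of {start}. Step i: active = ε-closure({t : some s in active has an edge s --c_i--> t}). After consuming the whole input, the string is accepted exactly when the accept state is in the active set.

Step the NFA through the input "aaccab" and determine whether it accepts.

start: ε-closure({0}) = {0,2,4}
'a' @ 1: {}  — state set empty
rest 'accab' ignored (set empty)
final: {}; accept 11 not in set

Answer: REJECT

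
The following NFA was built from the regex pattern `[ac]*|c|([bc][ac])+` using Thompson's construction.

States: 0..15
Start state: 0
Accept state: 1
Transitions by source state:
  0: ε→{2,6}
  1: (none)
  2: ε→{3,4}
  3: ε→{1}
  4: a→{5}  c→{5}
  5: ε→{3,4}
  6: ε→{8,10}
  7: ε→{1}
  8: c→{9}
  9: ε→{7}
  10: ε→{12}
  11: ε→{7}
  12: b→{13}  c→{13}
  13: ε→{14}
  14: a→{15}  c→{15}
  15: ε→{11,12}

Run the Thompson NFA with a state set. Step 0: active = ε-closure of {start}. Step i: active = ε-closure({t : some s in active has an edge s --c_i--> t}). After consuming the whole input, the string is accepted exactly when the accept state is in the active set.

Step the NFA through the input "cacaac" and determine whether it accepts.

S₀ = ε-closure({0}) = {0,1,2,3,4,6,8,10,12}
'c' @ 1: {1,3,4,5,7,9,13,14}  ✓accept
'a' @ 2: {1,3,4,5,7,11,12,15}  ✓accept
'c' @ 3: {1,3,4,5,13,14}  ✓accept
'a' @ 4: {1,3,4,5,7,11,12,15}  ✓accept
'a' @ 5: {1,3,4,5}  ✓accept
'c' @ 6: {1,3,4,5}  ✓accept
final: {1,3,4,5}; accept 1 in set

Answer: ACCEPT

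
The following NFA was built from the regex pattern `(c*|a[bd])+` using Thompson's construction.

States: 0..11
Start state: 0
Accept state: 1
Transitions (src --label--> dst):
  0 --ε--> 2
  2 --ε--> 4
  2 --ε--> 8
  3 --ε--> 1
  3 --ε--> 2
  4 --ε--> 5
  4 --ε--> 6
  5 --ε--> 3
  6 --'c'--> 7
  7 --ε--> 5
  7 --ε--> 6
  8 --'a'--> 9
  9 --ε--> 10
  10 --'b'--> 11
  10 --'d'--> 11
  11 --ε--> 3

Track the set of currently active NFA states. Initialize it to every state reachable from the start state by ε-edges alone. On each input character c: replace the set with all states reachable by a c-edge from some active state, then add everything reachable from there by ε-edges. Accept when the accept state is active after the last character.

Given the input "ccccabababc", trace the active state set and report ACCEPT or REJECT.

S₀ = ε-closure({0}) = {0,1,2,3,4,5,6,8}
'c' @ 1: {1,2,3,4,5,6,7,8}  (accept∈set)
'c' @ 2: {1,2,3,4,5,6,7,8}  (accept∈set)
'c' @ 3: {1,2,3,4,5,6,7,8}  (accept∈set)
'c' @ 4: {1,2,3,4,5,6,7,8}  (accept∈set)
'a' @ 5: {9,10}
'b' @ 6: {1,2,3,4,5,6,8,11}  (accept∈set)
'a' @ 7: {9,10}
'b' @ 8: {1,2,3,4,5,6,8,11}  (accept∈set)
'a' @ 9: {9,10}
'b' @ 10: {1,2,3,4,5,6,8,11}  (accept∈set)
'c' @ 11: {1,2,3,4,5,6,7,8}  (accept∈set)
after full input: {1,2,3,4,5,6,7,8}  (accept=1 in)

Answer: ACCEPT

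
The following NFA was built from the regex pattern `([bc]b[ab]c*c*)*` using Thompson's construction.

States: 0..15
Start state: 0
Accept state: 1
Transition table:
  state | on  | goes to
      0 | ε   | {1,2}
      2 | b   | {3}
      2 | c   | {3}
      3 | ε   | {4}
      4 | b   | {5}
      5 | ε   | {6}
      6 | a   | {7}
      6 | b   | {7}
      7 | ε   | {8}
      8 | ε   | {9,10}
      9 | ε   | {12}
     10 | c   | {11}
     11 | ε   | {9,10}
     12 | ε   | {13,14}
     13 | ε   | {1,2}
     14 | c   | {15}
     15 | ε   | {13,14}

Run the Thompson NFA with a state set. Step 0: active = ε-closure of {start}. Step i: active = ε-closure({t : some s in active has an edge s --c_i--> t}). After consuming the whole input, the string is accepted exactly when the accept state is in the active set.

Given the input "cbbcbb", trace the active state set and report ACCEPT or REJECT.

Answer: ACCEPT

Steps:
initial (ε-close {0}): {0,1,2}
'c' @ 1: {3,4}
'b' @ 2: {5,6}
'b' @ 3: {1,2,7,8,9,10,12,13,14}  ✓accept
'c' @ 4: {1,2,3,4,9,10,11,12,13,14,15}  ✓accept
'b' @ 5: {3,4,5,6}
'b' @ 6: {1,2,5,6,7,8,9,10,12,13,14}  ✓accept
final: {1,2,5,6,7,8,9,10,12,13,14}; accept 1 in set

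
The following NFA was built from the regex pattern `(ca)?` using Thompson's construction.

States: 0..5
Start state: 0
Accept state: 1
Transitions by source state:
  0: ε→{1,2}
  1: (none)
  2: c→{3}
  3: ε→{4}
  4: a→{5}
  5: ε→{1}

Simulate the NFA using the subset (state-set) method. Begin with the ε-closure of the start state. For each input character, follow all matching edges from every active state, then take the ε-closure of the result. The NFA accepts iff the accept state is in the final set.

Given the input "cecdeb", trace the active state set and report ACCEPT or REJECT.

Answer: REJECT

Trace:
S₀ = ε-closure({0}) = {0,1,2}
'c' @ 1: {3,4}
'e' @ 2: {}  — dead — no transitions
rest 'cdeb' ignored (set empty)
end set {} — state 1 not in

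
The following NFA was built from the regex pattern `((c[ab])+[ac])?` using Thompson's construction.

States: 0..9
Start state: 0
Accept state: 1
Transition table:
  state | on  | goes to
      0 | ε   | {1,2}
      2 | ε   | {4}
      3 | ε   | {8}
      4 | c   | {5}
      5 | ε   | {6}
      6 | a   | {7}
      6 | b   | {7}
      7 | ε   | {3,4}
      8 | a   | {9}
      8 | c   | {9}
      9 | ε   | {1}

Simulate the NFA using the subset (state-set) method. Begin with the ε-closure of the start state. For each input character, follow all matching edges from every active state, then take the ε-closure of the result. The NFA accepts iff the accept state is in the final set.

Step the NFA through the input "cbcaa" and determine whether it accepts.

S₀ = ε-closure({0}) = {0,1,2,4}
'c' @ 1: {5,6}
'b' @ 2: {3,4,7,8}
'c' @ 3: {1,5,6,9}  ✓accept
'a' @ 4: {3,4,7,8}
'a' @ 5: {1,9}  ✓accept
final: {1,9}; accept 1 in set

Answer: ACCEPT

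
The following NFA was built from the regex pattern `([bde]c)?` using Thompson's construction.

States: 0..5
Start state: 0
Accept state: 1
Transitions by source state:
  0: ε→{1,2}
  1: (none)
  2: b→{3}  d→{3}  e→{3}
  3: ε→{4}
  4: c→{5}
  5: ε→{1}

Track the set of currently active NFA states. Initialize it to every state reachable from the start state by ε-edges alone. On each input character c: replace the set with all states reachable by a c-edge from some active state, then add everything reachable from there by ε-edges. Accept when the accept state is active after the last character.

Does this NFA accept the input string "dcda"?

Answer: REJECT

Trace:
initial (ε-close {0}): {0,1,2}
'd' @ 1: {3,4}
'c' @ 2: {1,5}  ✓accept
'd' @ 3: {}  — state set empty
rest 'a' ignored (set empty)
final: {}; accept 1 not in set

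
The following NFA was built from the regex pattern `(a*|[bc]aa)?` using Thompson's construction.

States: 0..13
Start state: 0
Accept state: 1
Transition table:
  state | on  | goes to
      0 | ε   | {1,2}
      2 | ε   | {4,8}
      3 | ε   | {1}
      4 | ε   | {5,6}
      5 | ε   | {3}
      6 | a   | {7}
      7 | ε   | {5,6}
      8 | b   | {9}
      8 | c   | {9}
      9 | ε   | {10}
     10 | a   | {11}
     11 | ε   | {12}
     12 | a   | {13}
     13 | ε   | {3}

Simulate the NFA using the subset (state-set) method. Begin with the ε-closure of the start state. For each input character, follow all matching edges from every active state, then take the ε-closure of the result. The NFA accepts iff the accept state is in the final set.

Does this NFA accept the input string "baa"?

Answer: ACCEPT

Steps:
start: ε-closure({0}) = {0,1,2,3,4,5,6,8}
'b' @ 1: {9,10}
'a' @ 2: {11,12}
'a' @ 3: {1,3,13}  ✓accept
after full input: {1,3,13}  (accept=1 in)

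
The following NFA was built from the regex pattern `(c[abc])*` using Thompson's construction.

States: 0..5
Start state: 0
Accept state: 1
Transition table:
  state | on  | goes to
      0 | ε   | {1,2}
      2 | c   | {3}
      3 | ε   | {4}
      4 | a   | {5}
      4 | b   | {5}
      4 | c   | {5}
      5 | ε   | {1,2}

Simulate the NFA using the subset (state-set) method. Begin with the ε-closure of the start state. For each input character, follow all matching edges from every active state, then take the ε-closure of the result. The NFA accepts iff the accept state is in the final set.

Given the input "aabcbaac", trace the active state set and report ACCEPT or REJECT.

Answer: REJECT

Trace:
start: ε-closure({0}) = {0,1,2}
'a' @ 1: {}  — state set empty
rest 'abcbaac' ignored (set empty)
end set {} — state 1 not in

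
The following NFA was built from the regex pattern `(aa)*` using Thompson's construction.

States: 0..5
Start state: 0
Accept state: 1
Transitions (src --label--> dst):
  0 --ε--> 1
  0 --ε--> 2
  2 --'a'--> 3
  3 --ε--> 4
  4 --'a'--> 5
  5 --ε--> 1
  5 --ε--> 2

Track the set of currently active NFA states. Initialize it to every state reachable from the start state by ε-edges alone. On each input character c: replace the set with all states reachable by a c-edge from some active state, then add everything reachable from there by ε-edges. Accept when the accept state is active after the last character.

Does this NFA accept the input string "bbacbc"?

initial (ε-close {0}): {0,1,2}
'b' @ 1: {}  — state set empty
rest 'bacbc' ignored (set empty)
after full input: {}  (accept=1 not in)

Answer: REJECT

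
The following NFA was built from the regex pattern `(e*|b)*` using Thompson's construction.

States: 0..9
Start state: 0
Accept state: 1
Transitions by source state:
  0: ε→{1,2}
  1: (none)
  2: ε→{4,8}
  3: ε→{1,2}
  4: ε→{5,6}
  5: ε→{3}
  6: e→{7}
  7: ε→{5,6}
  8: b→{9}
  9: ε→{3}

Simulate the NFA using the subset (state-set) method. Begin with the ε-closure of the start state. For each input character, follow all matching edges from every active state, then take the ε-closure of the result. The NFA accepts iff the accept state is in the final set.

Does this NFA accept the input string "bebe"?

S₀ = ε-closure({0}) = {0,1,2,3,4,5,6,8}
'b' @ 1: {1,2,3,4,5,6,8,9}  [accepting]
'e' @ 2: {1,2,3,4,5,6,7,8}  [accepting]
'b' @ 3: {1,2,3,4,5,6,8,9}  [accepting]
'e' @ 4: {1,2,3,4,5,6,7,8}  [accepting]
after full input: {1,2,3,4,5,6,7,8}  (accept=1 in)

Answer: ACCEPT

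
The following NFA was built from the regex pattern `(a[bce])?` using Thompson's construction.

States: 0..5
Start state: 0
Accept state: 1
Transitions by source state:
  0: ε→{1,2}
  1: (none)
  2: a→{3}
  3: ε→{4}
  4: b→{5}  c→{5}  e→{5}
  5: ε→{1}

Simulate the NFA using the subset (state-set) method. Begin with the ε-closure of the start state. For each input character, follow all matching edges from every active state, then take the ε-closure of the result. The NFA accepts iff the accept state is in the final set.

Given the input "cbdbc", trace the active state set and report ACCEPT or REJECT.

S₀ = ε-closure({0}) = {0,1,2}
'c' @ 1: {}  — no active states
rest 'bdbc' ignored (set empty)
after full input: {}  (accept=1 not in)

Answer: REJECT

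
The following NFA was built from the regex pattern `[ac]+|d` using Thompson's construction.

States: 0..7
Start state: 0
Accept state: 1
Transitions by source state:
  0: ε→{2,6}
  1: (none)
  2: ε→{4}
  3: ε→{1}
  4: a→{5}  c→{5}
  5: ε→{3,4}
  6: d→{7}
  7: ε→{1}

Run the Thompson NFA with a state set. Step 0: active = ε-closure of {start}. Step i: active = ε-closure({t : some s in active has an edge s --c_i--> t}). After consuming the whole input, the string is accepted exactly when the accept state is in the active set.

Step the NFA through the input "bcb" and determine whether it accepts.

Answer: REJECT

Trace:
S₀ = ε-closure({0}) = {0,2,4,6}
'b' @ 1: {}  — dead — no transitions
rest 'cb' ignored (set empty)
after full input: {}  (accept=1 not in)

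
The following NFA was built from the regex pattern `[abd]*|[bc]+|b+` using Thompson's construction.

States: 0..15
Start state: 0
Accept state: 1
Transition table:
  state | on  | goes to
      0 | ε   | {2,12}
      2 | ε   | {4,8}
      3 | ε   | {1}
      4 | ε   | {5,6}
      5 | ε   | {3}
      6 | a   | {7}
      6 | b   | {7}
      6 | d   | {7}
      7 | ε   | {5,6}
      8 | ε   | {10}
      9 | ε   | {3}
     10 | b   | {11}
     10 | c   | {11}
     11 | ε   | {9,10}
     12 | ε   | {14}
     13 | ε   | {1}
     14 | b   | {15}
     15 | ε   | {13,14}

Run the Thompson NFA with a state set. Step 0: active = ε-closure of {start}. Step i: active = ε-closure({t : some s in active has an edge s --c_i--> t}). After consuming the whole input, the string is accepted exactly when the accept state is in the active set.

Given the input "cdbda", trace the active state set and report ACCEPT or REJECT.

Answer: REJECT

Derivation:
initial (ε-close {0}): {0,1,2,3,4,5,6,8,10,12,14}
'c' @ 1: {1,3,9,10,11}  [accepting]
'd' @ 2: {}  — no active states
rest 'bda' ignored (set empty)
after full input: {}  (accept=1 not in)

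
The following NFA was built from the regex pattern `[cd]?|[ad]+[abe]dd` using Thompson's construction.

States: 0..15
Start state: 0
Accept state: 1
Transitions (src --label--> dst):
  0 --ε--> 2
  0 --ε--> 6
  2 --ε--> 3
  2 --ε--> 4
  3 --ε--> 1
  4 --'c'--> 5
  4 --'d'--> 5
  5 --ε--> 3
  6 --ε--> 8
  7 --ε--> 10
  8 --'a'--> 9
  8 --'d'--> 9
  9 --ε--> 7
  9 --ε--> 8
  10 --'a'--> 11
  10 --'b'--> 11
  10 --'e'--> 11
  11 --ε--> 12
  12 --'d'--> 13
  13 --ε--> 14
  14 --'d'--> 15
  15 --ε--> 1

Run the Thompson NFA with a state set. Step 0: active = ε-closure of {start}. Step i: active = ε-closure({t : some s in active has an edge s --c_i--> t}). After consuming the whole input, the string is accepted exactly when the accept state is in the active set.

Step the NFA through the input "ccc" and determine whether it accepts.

initial (ε-close {0}): {0,1,2,3,4,6,8}
'c' @ 1: {1,3,5}  [accepting]
'c' @ 2: {}  — state set empty
rest 'c' ignored (set empty)
after full input: {}  (accept=1 not in)

Answer: REJECT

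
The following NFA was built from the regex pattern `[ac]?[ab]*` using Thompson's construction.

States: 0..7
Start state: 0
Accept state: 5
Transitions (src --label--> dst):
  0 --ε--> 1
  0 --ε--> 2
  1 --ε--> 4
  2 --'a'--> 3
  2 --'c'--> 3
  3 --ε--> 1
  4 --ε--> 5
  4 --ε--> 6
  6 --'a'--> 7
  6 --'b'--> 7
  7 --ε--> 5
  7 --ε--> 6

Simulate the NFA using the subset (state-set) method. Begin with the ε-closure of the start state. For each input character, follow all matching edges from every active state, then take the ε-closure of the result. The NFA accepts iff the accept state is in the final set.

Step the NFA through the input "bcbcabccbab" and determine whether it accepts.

Answer: REJECT

Trace:
start: ε-closure({0}) = {0,1,2,4,5,6}
'b' @ 1: {5,6,7}  ✓accept
'c' @ 2: {}  — dead — no transitions
rest 'bcabccbab' ignored (set empty)
after full input: {}  (accept=5 not in)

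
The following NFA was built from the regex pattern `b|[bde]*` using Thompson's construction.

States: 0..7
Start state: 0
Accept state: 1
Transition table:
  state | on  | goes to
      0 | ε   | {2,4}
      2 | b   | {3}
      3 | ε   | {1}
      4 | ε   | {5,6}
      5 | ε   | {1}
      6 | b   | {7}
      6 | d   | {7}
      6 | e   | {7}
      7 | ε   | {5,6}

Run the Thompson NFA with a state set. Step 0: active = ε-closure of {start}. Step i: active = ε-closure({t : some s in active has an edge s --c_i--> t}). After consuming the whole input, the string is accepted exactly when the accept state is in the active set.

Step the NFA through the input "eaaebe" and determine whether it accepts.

Answer: REJECT

Derivation:
S₀ = ε-closure({0}) = {0,1,2,4,5,6}
'e' @ 1: {1,5,6,7}  (accept∈set)
'a' @ 2: {}  — no active states
rest 'aebe' ignored (set empty)
final: {}; accept 1 not in set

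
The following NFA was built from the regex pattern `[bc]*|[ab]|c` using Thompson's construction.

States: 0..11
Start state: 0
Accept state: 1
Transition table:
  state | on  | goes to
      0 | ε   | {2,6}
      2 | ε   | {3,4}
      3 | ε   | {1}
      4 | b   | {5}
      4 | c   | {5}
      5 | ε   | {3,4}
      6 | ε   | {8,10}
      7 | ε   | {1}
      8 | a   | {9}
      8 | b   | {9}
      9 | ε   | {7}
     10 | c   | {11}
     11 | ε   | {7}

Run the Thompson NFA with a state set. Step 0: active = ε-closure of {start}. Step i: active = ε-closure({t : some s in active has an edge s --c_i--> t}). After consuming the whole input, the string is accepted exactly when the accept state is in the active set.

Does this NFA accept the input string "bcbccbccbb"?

Answer: ACCEPT

Derivation:
initial (ε-close {0}): {0,1,2,3,4,6,8,10}
'b' @ 1: {1,3,4,5,7,9}  (accept∈set)
'c' @ 2: {1,3,4,5}  (accept∈set)
'b' @ 3: {1,3,4,5}  (accept∈set)
'c' @ 4: {1,3,4,5}  (accept∈set)
'c' @ 5: {1,3,4,5}  (accept∈set)
'b' @ 6: {1,3,4,5}  (accept∈set)
'c' @ 7: {1,3,4,5}  (accept∈set)
'c' @ 8: {1,3,4,5}  (accept∈set)
'b' @ 9: {1,3,4,5}  (accept∈set)
'b' @ 10: {1,3,4,5}  (accept∈set)
final: {1,3,4,5}; accept 1 in set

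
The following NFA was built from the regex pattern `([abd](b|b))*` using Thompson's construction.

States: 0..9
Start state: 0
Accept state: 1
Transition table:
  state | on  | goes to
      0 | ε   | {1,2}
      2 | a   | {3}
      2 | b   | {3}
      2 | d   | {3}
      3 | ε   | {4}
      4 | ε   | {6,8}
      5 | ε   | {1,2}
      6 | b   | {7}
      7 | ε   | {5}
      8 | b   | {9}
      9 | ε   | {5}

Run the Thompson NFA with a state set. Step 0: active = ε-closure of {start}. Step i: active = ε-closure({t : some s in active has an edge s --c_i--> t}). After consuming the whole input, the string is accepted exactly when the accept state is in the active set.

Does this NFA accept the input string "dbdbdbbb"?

Answer: ACCEPT

Derivation:
start: ε-closure({0}) = {0,1,2}
'd' @ 1: {3,4,6,8}
'b' @ 2: {1,2,5,7,9}  [accepting]
'd' @ 3: {3,4,6,8}
'b' @ 4: {1,2,5,7,9}  [accepting]
'd' @ 5: {3,4,6,8}
'b' @ 6: {1,2,5,7,9}  [accepting]
'b' @ 7: {3,4,6,8}
'b' @ 8: {1,2,5,7,9}  [accepting]
final: {1,2,5,7,9}; accept 1 in set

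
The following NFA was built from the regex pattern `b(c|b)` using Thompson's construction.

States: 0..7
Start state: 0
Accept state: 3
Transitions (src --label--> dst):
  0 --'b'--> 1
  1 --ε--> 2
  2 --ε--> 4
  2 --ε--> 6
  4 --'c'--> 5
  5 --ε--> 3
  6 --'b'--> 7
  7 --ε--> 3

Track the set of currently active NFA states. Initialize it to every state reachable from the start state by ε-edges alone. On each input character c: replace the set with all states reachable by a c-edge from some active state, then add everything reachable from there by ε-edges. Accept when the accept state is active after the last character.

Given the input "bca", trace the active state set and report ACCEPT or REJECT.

Answer: REJECT

Trace:
S₀ = ε-closure({0}) = {0}
'b' @ 1: {1,2,4,6}
'c' @ 2: {3,5}  [accepting]
'a' @ 3: {}  — state set empty
end set {} — state 3 not in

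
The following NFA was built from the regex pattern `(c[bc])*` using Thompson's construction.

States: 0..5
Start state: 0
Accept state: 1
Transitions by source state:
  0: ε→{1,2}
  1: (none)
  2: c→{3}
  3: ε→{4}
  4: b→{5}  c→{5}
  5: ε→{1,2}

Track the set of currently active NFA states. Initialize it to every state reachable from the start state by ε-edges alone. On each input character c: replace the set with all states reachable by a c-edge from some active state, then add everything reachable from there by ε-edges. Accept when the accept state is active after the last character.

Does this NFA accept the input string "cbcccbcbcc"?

Answer: ACCEPT

Derivation:
start: ε-closure({0}) = {0,1,2}
'c' @ 1: {3,4}
'b' @ 2: {1,2,5}  [accepting]
'c' @ 3: {3,4}
'c' @ 4: {1,2,5}  [accepting]
'c' @ 5: {3,4}
'b' @ 6: {1,2,5}  [accepting]
'c' @ 7: {3,4}
'b' @ 8: {1,2,5}  [accepting]
'c' @ 9: {3,4}
'c' @ 10: {1,2,5}  [accepting]
end set {1,2,5} — state 1 in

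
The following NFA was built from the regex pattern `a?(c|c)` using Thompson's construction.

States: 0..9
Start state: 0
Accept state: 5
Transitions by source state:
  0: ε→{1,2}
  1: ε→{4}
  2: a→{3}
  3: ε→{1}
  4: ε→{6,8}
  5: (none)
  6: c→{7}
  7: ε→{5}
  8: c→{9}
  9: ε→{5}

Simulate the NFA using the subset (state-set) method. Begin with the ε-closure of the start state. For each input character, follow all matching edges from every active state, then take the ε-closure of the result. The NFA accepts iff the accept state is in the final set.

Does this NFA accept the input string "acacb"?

S₀ = ε-closure({0}) = {0,1,2,4,6,8}
'a' @ 1: {1,3,4,6,8}
'c' @ 2: {5,7,9}  (accept∈set)
'a' @ 3: {}  — state set empty
rest 'cb' ignored (set empty)
after full input: {}  (accept=5 not in)

Answer: REJECT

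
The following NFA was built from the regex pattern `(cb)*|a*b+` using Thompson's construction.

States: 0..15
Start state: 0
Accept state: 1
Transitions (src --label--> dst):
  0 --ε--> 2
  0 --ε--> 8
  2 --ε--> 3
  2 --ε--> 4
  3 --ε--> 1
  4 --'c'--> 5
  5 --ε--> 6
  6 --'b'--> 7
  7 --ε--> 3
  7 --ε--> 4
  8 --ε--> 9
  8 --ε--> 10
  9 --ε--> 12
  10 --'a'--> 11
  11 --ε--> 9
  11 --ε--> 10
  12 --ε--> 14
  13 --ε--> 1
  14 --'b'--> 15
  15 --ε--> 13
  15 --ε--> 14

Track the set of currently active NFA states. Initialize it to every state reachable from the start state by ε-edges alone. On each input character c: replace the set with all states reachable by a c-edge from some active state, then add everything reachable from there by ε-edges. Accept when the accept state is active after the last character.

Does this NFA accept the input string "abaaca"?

Answer: REJECT

Steps:
initial (ε-close {0}): {0,1,2,3,4,8,9,10,12,14}
'a' @ 1: {9,10,11,12,14}
'b' @ 2: {1,13,14,15}  (accept∈set)
'a' @ 3: {}  — dead — no transitions
rest 'aca' ignored (set empty)
end set {} — state 1 not in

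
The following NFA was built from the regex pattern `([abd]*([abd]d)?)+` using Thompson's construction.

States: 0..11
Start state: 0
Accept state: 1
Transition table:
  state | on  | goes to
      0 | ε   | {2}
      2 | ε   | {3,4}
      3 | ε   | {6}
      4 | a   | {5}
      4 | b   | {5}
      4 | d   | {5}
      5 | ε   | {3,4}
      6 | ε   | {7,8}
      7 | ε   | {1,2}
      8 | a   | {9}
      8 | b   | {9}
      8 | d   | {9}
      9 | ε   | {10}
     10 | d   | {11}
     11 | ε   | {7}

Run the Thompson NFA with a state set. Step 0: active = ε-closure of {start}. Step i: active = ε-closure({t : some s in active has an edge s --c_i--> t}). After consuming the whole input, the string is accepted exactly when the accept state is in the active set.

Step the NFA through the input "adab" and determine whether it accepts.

S₀ = ε-closure({0}) = {0,1,2,3,4,6,7,8}
'a' @ 1: {1,2,3,4,5,6,7,8,9,10}  [accepting]
'd' @ 2: {1,2,3,4,5,6,7,8,9,10,11}  [accepting]
'a' @ 3: {1,2,3,4,5,6,7,8,9,10}  [accepting]
'b' @ 4: {1,2,3,4,5,6,7,8,9,10}  [accepting]
after full input: {1,2,3,4,5,6,7,8,9,10}  (accept=1 in)

Answer: ACCEPT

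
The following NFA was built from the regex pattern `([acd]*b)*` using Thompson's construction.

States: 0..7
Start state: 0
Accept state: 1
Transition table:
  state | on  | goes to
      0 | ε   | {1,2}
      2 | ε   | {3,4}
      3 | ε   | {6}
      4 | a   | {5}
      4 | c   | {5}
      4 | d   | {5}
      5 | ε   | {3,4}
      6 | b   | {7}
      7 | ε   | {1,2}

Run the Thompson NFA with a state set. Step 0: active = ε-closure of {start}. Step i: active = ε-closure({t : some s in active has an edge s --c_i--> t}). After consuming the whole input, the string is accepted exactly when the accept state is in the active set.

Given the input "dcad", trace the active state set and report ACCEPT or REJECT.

Answer: REJECT

Derivation:
start: ε-closure({0}) = {0,1,2,3,4,6}
'd' @ 1: {3,4,5,6}
'c' @ 2: {3,4,5,6}
'a' @ 3: {3,4,5,6}
'd' @ 4: {3,4,5,6}
end set {3,4,5,6} — state 1 not in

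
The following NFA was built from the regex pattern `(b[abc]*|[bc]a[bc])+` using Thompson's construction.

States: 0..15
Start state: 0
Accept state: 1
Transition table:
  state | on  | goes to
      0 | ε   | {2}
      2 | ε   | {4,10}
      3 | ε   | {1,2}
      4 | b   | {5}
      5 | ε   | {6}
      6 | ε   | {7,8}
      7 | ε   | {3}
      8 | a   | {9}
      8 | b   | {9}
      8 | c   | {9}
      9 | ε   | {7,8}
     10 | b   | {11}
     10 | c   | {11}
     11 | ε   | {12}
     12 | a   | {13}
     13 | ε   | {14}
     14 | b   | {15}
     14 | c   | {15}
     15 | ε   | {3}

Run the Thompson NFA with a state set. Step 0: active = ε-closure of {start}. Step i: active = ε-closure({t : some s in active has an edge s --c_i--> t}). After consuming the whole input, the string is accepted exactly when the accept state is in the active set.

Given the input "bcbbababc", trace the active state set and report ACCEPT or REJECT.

S₀ = ε-closure({0}) = {0,2,4,10}
'b' @ 1: {1,2,3,4,5,6,7,8,10,11,12}  ✓accept
'c' @ 2: {1,2,3,4,7,8,9,10,11,12}  ✓accept
'b' @ 3: {1,2,3,4,5,6,7,8,9,10,11,12}  ✓accept
'b' @ 4: {1,2,3,4,5,6,7,8,9,10,11,12}  ✓accept
'a' @ 5: {1,2,3,4,7,8,9,10,13,14}  ✓accept
'b' @ 6: {1,2,3,4,5,6,7,8,9,10,11,12,15}  ✓accept
'a' @ 7: {1,2,3,4,7,8,9,10,13,14}  ✓accept
'b' @ 8: {1,2,3,4,5,6,7,8,9,10,11,12,15}  ✓accept
'c' @ 9: {1,2,3,4,7,8,9,10,11,12}  ✓accept
end set {1,2,3,4,7,8,9,10,11,12} — state 1 in

Answer: ACCEPT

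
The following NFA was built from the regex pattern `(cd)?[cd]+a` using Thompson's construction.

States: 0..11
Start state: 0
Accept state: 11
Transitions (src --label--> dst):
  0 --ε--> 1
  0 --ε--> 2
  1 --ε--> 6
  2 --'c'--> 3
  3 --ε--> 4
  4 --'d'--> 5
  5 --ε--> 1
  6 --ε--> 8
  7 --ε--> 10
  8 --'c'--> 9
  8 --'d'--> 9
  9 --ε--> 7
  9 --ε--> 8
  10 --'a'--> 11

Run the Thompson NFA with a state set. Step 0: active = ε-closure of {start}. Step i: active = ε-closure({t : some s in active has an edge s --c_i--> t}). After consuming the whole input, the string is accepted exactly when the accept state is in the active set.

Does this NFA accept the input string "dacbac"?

start: ε-closure({0}) = {0,1,2,6,8}
'd' @ 1: {7,8,9,10}
'a' @ 2: {11}  (accept∈set)
'c' @ 3: {}  — state set empty
rest 'bac' ignored (set empty)
end set {} — state 11 not in

Answer: REJECT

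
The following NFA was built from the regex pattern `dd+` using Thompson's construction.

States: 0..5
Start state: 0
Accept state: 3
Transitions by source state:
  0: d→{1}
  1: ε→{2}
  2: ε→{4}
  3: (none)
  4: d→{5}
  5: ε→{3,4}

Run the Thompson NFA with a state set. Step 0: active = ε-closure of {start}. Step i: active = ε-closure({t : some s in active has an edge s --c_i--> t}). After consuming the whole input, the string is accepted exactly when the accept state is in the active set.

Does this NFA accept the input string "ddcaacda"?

Answer: REJECT

Trace:
initial (ε-close {0}): {0}
'd' @ 1: {1,2,4}
'd' @ 2: {3,4,5}  [accepting]
'c' @ 3: {}  — no active states
rest 'aacda' ignored (set empty)
final: {}; accept 3 not in set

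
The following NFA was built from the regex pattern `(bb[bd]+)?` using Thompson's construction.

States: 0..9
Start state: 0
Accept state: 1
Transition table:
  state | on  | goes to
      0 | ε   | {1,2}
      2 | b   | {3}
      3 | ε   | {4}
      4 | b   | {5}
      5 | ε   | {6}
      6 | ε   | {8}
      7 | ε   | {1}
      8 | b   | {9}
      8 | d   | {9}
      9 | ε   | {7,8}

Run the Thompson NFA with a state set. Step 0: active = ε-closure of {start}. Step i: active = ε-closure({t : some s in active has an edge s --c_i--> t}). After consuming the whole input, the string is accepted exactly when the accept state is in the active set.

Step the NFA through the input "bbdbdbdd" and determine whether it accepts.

Answer: ACCEPT

Derivation:
initial (ε-close {0}): {0,1,2}
'b' @ 1: {3,4}
'b' @ 2: {5,6,8}
'd' @ 3: {1,7,8,9}  ✓accept
'b' @ 4: {1,7,8,9}  ✓accept
'd' @ 5: {1,7,8,9}  ✓accept
'b' @ 6: {1,7,8,9}  ✓accept
'd' @ 7: {1,7,8,9}  ✓accept
'd' @ 8: {1,7,8,9}  ✓accept
after full input: {1,7,8,9}  (accept=1 in)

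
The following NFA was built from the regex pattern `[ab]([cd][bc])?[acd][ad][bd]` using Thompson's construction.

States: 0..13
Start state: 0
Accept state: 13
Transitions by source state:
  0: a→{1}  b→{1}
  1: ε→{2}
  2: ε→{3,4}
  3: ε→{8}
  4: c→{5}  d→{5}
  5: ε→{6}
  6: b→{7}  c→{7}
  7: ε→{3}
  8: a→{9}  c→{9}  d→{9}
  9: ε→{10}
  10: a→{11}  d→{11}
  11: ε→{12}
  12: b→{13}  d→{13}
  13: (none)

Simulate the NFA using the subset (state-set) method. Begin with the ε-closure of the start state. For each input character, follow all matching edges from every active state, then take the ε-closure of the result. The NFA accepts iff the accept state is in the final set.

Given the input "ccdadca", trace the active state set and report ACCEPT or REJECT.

initial (ε-close {0}): {0}
'c' @ 1: {}  — state set empty
rest 'cdadca' ignored (set empty)
final: {}; accept 13 not in set

Answer: REJECT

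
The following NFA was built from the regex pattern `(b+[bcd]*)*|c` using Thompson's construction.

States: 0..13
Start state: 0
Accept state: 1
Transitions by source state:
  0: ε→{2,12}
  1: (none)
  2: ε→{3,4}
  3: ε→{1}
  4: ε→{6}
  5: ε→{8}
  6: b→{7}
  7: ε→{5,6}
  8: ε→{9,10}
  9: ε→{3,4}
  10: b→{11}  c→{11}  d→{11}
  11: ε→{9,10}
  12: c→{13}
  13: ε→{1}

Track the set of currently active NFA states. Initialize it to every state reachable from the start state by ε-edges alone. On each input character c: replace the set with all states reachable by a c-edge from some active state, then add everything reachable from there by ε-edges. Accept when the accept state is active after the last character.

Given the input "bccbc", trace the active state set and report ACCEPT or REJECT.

start: ε-closure({0}) = {0,1,2,3,4,6,12}
'b' @ 1: {1,3,4,5,6,7,8,9,10}  (accept∈set)
'c' @ 2: {1,3,4,6,9,10,11}  (accept∈set)
'c' @ 3: {1,3,4,6,9,10,11}  (accept∈set)
'b' @ 4: {1,3,4,5,6,7,8,9,10,11}  (accept∈set)
'c' @ 5: {1,3,4,6,9,10,11}  (accept∈set)
end set {1,3,4,6,9,10,11} — state 1 in

Answer: ACCEPT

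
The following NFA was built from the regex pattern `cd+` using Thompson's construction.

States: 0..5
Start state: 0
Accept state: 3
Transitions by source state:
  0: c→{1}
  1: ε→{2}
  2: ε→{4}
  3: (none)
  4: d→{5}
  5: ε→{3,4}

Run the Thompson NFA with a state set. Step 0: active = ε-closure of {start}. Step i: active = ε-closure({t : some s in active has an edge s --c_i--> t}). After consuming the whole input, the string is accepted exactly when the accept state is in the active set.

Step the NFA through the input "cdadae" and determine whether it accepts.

Answer: REJECT

Steps:
initial (ε-close {0}): {0}
'c' @ 1: {1,2,4}
'd' @ 2: {3,4,5}  [accepting]
'a' @ 3: {}  — no active states
rest 'dae' ignored (set empty)
end set {} — state 3 not in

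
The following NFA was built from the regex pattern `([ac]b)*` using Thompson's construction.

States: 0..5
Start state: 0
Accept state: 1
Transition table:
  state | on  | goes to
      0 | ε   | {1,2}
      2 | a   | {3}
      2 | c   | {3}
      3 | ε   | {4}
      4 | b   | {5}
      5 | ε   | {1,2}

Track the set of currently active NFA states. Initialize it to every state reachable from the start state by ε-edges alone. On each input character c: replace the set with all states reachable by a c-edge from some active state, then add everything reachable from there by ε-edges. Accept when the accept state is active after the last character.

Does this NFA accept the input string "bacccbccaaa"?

initial (ε-close {0}): {0,1,2}
'b' @ 1: {}  — state set empty
rest 'acccbccaaa' ignored (set empty)
after full input: {}  (accept=1 not in)

Answer: REJECT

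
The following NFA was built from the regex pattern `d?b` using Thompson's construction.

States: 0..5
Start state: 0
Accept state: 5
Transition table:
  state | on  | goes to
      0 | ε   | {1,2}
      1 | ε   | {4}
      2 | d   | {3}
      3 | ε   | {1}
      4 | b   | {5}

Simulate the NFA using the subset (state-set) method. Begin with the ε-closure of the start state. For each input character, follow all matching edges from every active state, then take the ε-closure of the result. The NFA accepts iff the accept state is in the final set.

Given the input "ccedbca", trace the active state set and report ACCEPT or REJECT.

S₀ = ε-closure({0}) = {0,1,2,4}
'c' @ 1: {}  — no active states
rest 'cedbca' ignored (set empty)
final: {}; accept 5 not in set

Answer: REJECT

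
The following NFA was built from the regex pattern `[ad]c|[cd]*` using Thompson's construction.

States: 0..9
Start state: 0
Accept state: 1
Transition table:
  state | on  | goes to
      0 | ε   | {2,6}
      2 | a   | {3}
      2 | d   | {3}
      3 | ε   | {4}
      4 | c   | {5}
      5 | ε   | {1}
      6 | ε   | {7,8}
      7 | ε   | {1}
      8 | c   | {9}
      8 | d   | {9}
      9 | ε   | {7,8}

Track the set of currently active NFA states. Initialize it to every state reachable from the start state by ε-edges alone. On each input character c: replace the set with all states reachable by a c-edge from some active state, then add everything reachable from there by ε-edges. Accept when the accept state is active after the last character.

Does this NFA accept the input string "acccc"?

Answer: REJECT

Steps:
S₀ = ε-closure({0}) = {0,1,2,6,7,8}
'a' @ 1: {3,4}
'c' @ 2: {1,5}  ✓accept
'c' @ 3: {}  — state set empty
rest 'cc' ignored (set empty)
end set {} — state 1 not in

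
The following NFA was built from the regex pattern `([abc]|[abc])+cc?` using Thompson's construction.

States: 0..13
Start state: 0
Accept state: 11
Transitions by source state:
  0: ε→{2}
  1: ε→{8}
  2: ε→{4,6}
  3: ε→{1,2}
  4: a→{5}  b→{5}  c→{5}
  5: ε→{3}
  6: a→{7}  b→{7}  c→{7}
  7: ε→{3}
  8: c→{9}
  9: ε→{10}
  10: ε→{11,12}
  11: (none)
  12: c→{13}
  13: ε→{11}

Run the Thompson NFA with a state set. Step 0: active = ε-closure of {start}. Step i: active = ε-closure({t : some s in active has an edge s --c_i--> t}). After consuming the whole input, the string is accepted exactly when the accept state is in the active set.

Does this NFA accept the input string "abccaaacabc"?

S₀ = ε-closure({0}) = {0,2,4,6}
'a' @ 1: {1,2,3,4,5,6,7,8}
'b' @ 2: {1,2,3,4,5,6,7,8}
'c' @ 3: {1,2,3,4,5,6,7,8,9,10,11,12}  ✓accept
'c' @ 4: {1,2,3,4,5,6,7,8,9,10,11,12,13}  ✓accept
'a' @ 5: {1,2,3,4,5,6,7,8}
'a' @ 6: {1,2,3,4,5,6,7,8}
'a' @ 7: {1,2,3,4,5,6,7,8}
'c' @ 8: {1,2,3,4,5,6,7,8,9,10,11,12}  ✓accept
'a' @ 9: {1,2,3,4,5,6,7,8}
'b' @ 10: {1,2,3,4,5,6,7,8}
'c' @ 11: {1,2,3,4,5,6,7,8,9,10,11,12}  ✓accept
end set {1,2,3,4,5,6,7,8,9,10,11,12} — state 11 in

Answer: ACCEPT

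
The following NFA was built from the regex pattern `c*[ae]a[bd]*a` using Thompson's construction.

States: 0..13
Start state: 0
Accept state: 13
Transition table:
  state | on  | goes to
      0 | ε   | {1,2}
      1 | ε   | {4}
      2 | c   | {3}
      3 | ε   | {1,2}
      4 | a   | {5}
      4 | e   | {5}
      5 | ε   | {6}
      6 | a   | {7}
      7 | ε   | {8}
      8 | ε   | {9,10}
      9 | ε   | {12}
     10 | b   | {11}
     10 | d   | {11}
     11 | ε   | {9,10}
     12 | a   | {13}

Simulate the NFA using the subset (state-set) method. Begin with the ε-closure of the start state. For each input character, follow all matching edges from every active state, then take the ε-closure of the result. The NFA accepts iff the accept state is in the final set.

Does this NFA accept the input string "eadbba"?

S₀ = ε-closure({0}) = {0,1,2,4}
'e' @ 1: {5,6}
'a' @ 2: {7,8,9,10,12}
'd' @ 3: {9,10,11,12}
'b' @ 4: {9,10,11,12}
'b' @ 5: {9,10,11,12}
'a' @ 6: {13}  ✓accept
after full input: {13}  (accept=13 in)

Answer: ACCEPT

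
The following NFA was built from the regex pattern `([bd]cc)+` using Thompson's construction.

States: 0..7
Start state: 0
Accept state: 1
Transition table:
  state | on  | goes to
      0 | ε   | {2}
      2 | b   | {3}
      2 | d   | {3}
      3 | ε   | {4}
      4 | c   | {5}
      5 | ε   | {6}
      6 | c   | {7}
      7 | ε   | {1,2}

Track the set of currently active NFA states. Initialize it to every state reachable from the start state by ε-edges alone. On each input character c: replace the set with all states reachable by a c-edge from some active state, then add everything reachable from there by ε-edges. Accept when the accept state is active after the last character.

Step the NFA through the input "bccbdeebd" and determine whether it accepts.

Answer: REJECT

Steps:
start: ε-closure({0}) = {0,2}
'b' @ 1: {3,4}
'c' @ 2: {5,6}
'c' @ 3: {1,2,7}  (accept∈set)
'b' @ 4: {3,4}
'd' @ 5: {}  — state set empty
rest 'eebd' ignored (set empty)
final: {}; accept 1 not in set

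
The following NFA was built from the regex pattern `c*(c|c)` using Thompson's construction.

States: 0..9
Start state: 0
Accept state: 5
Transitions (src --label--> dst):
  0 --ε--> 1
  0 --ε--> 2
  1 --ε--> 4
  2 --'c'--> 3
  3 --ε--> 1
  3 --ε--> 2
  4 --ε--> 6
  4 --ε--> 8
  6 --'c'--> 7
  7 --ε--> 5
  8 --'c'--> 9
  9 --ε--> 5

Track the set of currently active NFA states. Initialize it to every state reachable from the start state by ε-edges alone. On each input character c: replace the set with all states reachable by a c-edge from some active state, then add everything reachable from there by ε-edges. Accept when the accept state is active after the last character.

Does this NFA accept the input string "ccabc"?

Answer: REJECT

Derivation:
initial (ε-close {0}): {0,1,2,4,6,8}
'c' @ 1: {1,2,3,4,5,6,7,8,9}  (accept∈set)
'c' @ 2: {1,2,3,4,5,6,7,8,9}  (accept∈set)
'a' @ 3: {}  — no active states
rest 'bc' ignored (set empty)
end set {} — state 5 not in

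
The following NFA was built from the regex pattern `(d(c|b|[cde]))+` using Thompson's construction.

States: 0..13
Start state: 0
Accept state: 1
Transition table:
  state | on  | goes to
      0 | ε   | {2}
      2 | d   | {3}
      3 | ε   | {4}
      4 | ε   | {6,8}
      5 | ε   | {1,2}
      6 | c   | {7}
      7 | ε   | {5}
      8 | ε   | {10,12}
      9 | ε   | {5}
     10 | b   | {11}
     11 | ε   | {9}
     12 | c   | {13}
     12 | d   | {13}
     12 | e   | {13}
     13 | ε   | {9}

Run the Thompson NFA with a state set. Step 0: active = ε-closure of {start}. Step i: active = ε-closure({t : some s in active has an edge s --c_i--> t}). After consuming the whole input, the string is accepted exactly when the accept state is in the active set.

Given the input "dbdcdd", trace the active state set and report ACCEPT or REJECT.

S₀ = ε-closure({0}) = {0,2}
'd' @ 1: {3,4,6,8,10,12}
'b' @ 2: {1,2,5,9,11}  ✓accept
'd' @ 3: {3,4,6,8,10,12}
'c' @ 4: {1,2,5,7,9,13}  ✓accept
'd' @ 5: {3,4,6,8,10,12}
'd' @ 6: {1,2,5,9,13}  ✓accept
final: {1,2,5,9,13}; accept 1 in set

Answer: ACCEPT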